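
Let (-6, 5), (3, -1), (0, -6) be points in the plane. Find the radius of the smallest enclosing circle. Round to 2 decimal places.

6.26

Call the three points A, B, C in the order given.
Side lengths²: AB² = 117, AC² = 157, BC² = 34.
Since AC² = 157 ≥ 117 + 34 = 151, the angle opposite AC is not acute, so the smallest enclosing circle has AC as diameter.
Centre = midpoint of AC = (-3, -0.5), r² = 157/4 = 39.25.
r = √(39.25) ≈ 6.26.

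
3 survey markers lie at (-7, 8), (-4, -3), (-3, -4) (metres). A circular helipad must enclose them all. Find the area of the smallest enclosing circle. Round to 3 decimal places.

125.664

Call the three points A, B, C in the order given.
Side lengths²: AB² = 130, AC² = 160, BC² = 2.
Since AC² = 160 ≥ 130 + 2 = 132, the angle opposite AC is not acute, so the smallest enclosing circle has AC as diameter.
Centre = midpoint of AC = (-5, 2), r² = 160/4 = 40.
Area = π·r² = π·40 ≈ 125.664.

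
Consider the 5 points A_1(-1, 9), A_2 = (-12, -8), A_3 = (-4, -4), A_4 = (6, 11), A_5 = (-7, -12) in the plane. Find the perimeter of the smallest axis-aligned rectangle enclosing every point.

Width = max x − min x = 6 − (-12) = 18.
Height = max y − min y = 11 − (-12) = 23.
Perimeter = 2(18 + 23) = 82.

82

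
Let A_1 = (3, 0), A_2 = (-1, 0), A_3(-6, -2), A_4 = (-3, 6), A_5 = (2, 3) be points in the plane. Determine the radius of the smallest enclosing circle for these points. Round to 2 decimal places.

By Welzl's lemma the MEC is supported by two points (diametrically opposite) or three points (on a circumcircle).
The minimum enclosing circle is determined by three boundary points: A_1, A_3, A_4.
Their circumcentre is (-43/22, 23/22) with r² = 6205/242.
The farthest remaining point A_5 is at distance² 4709/242 ≤ 6205/242.
r = √(6205/242) ≈ 5.06.

5.06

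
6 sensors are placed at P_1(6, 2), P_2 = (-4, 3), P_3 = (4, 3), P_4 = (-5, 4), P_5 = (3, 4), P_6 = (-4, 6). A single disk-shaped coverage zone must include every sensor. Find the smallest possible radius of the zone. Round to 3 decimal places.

5.590

By Welzl's lemma the MEC is supported by two points (diametrically opposite) or three points (on a circumcircle).
The farthest pair is P_1–P_4 with squared distance 125. The circle on this segment as diameter has centre (0.5, 3) and r² = 125/4 = 31.25.
Check P_2: distance² to centre = 20.25 ≤ 31.25, so it lies inside.
All remaining points lie in this disk, and no smaller disk contains both endpoints, so this is the minimum enclosing circle.
r = √(31.25) ≈ 5.590.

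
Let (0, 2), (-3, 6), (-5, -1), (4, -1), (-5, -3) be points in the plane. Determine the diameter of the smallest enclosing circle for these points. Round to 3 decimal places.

10.928

The minimum enclosing circle is determined by three boundary points: (-3, 6), (4, -1), (-5, -3).
Their circumcentre is (-25/22, 19/22) with r² = 7225/242.
The farthest remaining point (-5, -1) is at distance² 4453/242 ≤ 7225/242.
Diameter = 2r = 2√(7225/242) ≈ 10.928.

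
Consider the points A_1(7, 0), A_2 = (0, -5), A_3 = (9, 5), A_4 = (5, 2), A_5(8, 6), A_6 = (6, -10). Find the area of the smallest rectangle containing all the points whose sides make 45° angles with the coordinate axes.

In coordinates u = x + y, v = x − y the rectangle is axis-aligned; the map (x,y)→(u,v) scales areas by 2.
u-values: 7, -5, 14, 7, 14, -4; range = 14 − (-5) = 19.
v-values: 7, 5, 4, 3, 2, 16; range = 16 − 2 = 14.
Area = (19 × 14) / 2 = 133.

133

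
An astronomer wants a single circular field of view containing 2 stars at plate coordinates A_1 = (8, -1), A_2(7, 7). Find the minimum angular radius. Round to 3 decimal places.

The smallest circle enclosing two points has them as diameter endpoints.
Centre = midpoint = (7.5, 3); r² = |A_1A_2|²/4 = 65/4 = 16.25.
r = √(16.25) ≈ 4.031.

4.031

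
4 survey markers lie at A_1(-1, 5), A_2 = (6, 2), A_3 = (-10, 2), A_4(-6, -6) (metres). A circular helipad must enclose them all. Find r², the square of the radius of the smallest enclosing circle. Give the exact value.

65

By Welzl's lemma the MEC is supported by two points (diametrically opposite) or three points (on a circumcircle).
The minimum enclosing circle is determined by three boundary points: A_2, A_3, A_4.
Their circumcentre is (-2, 1) with r² = 65.
The farthest remaining point A_1 is at distance² 17 ≤ 65.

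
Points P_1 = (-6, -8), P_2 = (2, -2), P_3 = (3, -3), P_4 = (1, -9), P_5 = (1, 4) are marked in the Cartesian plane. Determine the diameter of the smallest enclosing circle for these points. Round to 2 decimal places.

14.03

By Welzl's lemma the MEC is supported by two points (diametrically opposite) or three points (on a circumcircle).
The minimum enclosing circle is determined by three boundary points: P_1, P_4, P_5.
Their circumcentre is (-23/14, -2.5) with r² = 4825/98.
The farthest remaining point P_3 is at distance² 2137/98 ≤ 4825/98.
Diameter = 2r = 2√(4825/98) ≈ 14.03.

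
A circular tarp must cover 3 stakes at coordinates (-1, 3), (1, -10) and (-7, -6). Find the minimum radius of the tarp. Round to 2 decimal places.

Call the three points A, B, C in the order given.
Side lengths²: AB² = 173, AC² = 117, BC² = 80.
Since AB² = 173 < 117 + 80 = 197, the triangle is acute, so the smallest enclosing circle is the circumcircle.
Circumcentre = (-0.8125, -3.625), r² = 43.92578125.
r = √(43.92578125) ≈ 6.63.

6.63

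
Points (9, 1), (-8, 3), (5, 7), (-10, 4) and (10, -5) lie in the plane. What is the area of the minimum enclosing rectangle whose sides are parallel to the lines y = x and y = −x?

261

In coordinates u = x + y, v = x − y the rectangle is axis-aligned; the map (x,y)→(u,v) scales areas by 2.
u-values: 10, -5, 12, -6, 5; range = 12 − (-6) = 18.
v-values: 8, -11, -2, -14, 15; range = 15 − (-14) = 29.
Area = (18 × 29) / 2 = 261.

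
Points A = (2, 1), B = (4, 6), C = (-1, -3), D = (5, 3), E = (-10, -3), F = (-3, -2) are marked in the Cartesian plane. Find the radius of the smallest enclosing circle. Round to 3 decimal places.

8.322

By Welzl's lemma the MEC is supported by two points (diametrically opposite) or three points (on a circumcircle).
The farthest pair is B–E with squared distance 277. The circle on this segment as diameter has centre (-3, 1.5) and r² = 277/4 = 69.25.
Check A: distance² to centre = 25.25 ≤ 69.25, so it lies inside.
All remaining points lie in this disk, and no smaller disk contains both endpoints, so this is the minimum enclosing circle.
r = √(69.25) ≈ 8.322.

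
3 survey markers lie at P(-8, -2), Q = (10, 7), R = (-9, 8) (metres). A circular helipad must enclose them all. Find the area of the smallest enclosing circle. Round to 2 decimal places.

Side lengths²: PQ² = 405, PR² = 101, QR² = 362.
Since PQ² = 405 < 362 + 101 = 463, the triangle is acute, so the smallest enclosing circle is the circumcircle.
Circumcentre = (13/42, 163/42), r² = 91405/882.
Area = π·r² = π·91405/882 ≈ 325.58.

325.58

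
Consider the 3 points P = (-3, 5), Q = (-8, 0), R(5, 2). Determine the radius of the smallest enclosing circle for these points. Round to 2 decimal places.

6.58

Side lengths²: PQ² = 50, PR² = 73, QR² = 173.
Since QR² = 173 ≥ 73 + 50 = 123, the angle opposite QR is not acute, so the smallest enclosing circle has QR as diameter.
Centre = midpoint of QR = (-1.5, 1), r² = 173/4 = 43.25.
r = √(43.25) ≈ 6.58.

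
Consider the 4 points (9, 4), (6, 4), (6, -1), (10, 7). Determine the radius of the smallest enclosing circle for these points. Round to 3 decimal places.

4.472

The farthest pair is (6, -1)–(10, 7) with squared distance 80. The circle on this segment as diameter has centre (8, 3) and r² = 80/4 = 20.
Check (9, 4): distance² to centre = 2 ≤ 20, so it lies inside.
All remaining points lie in this disk, and no smaller disk contains both endpoints, so this is the minimum enclosing circle.
r = √20 ≈ 4.472.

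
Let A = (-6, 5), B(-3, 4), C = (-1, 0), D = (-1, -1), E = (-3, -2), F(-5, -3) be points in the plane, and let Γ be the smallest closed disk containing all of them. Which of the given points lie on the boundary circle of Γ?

A, D, F

A smallest enclosing disk is always determined by at most three of the input points on its boundary.
The minimum enclosing circle is determined by three boundary points: A, D, F.
Their circumcentre is (-155/34, 19/17) with r² = 19825/1156.
The farthest remaining point C is at distance² 16085/1156 ≤ 19825/1156.
The points at distance exactly r from the centre are A, D, F — 3 points.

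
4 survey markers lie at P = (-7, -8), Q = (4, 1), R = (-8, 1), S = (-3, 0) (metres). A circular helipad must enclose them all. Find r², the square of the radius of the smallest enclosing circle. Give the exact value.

4141/81

The minimum enclosing circle of a finite set is fixed by two of the points (as a diameter) or three (as a circumcircle).
The minimum enclosing circle is determined by three boundary points: P, Q, R.
Their circumcentre is (-2, -26/9) with r² = 4141/81.
The farthest remaining point S is at distance² 757/81 ≤ 4141/81.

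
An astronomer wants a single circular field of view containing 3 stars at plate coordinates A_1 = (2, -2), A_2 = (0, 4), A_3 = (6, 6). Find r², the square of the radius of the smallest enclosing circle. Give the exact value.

20

Side lengths²: A_1A_2² = 40, A_1A_3² = 80, A_2A_3² = 40.
Since A_1A_3² = 80 ≥ 40 + 40 = 80, the angle opposite A_1A_3 is not acute, so the smallest enclosing circle has A_1A_3 as diameter.
Centre = midpoint of A_1A_3 = (4, 2), r² = 80/4 = 20.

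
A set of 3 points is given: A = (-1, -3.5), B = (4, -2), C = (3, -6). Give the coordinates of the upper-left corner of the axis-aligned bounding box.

(-1, -2)

x-range [-1, 4], y-range [-6, -2].
The upper-left corner is (-1, -2).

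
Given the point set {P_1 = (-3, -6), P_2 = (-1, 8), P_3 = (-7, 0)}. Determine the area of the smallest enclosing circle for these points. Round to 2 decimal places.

Side lengths²: P_1P_2² = 200, P_1P_3² = 52, P_2P_3² = 100.
Since P_1P_2² = 200 ≥ 100 + 52 = 152, the angle opposite P_1P_2 is not acute, so the smallest enclosing circle has P_1P_2 as diameter.
Centre = midpoint of P_1P_2 = (-2, 1), r² = 200/4 = 50.
Area = π·r² = π·50 ≈ 157.08.

157.08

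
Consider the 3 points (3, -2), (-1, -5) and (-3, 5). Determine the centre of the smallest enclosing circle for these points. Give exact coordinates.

(-77/46, 3/46)

Call the three points A, B, C in the order given.
Side lengths²: AB² = 25, AC² = 85, BC² = 104.
Since BC² = 104 < 85 + 25 = 110, the triangle is acute, so the smallest enclosing circle is the circumcircle.
Circumcentre = (-77/46, 3/46), r² = 27625/1058.
Centre = (-77/46, 3/46).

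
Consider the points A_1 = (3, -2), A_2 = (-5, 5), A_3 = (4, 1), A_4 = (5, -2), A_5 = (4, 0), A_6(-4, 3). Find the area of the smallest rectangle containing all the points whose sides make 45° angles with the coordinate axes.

In coordinates u = x + y, v = x − y the rectangle is axis-aligned; the map (x,y)→(u,v) scales areas by 2.
u-values: 1, 0, 5, 3, 4, -1; range = 5 − (-1) = 6.
v-values: 5, -10, 3, 7, 4, -7; range = 7 − (-10) = 17.
Area = (6 × 17) / 2 = 51.

51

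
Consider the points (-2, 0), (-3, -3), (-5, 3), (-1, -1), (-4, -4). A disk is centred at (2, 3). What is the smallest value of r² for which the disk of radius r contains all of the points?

The required radius is the distance from (2, 3) to the farthest point.
Squared distances: 25, 61, 49, 25, 85.
Maximum is 85, attained at (-4, -4).

85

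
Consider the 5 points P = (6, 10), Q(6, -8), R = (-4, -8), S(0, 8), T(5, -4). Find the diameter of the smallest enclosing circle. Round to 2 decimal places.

A smallest enclosing disk is always determined by at most three of the input points on its boundary.
The farthest pair is P–R with squared distance 424. The circle on this segment as diameter has centre (1, 1) and r² = 424/4 = 106.
Check Q: distance² to centre = 106 ≤ 106, so it lies inside.
All remaining points lie in this disk, and no smaller disk contains both endpoints, so this is the minimum enclosing circle.
Diameter = 2r = 2√106 ≈ 20.59.

20.59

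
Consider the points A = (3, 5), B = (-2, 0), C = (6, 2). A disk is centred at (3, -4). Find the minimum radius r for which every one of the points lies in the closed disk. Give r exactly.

The required radius is the distance from (3, -4) to the farthest point.
Squared distances: 81, 41, 45.
Maximum is 81, attained at A.
r = √81 = 9.

9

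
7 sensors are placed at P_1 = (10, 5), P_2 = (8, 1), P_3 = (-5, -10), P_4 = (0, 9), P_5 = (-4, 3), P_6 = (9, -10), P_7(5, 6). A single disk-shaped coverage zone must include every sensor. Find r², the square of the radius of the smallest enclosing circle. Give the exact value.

42653/361

A smallest enclosing disk is always determined by at most three of the input points on its boundary.
The minimum enclosing circle is determined by three boundary points: P_3, P_4, P_6.
Their circumcentre is (2, -32/19) with r² = 42653/361.
The farthest remaining point P_1 is at distance² 39233/361 ≤ 42653/361.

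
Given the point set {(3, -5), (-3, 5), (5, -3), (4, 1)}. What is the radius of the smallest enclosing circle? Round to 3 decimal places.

5.831

By Welzl's lemma the MEC is supported by two points (diametrically opposite) or three points (on a circumcircle).
The farthest pair is (3, -5)–(-3, 5) with squared distance 136. The circle on this segment as diameter has centre (0, 0) and r² = 136/4 = 34.
Check (5, -3): distance² to centre = 34 ≤ 34, so it lies inside.
All remaining points lie in this disk, and no smaller disk contains both endpoints, so this is the minimum enclosing circle.
r = √34 ≈ 5.831.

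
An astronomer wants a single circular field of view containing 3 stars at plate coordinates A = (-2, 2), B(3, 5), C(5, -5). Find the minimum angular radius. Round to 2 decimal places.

5.26

Side lengths²: AB² = 34, AC² = 98, BC² = 104.
Since BC² = 104 < 98 + 34 = 132, the triangle is acute, so the smallest enclosing circle is the circumcircle.
Circumcentre = (2.75, -0.25), r² = 27.625.
r = √(27.625) ≈ 5.26.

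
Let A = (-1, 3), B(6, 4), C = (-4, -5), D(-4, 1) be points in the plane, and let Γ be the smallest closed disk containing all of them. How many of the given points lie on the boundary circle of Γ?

The minimum enclosing circle of a finite set is fixed by two of the points (as a diameter) or three (as a circumcircle).
The farthest pair is B–C with squared distance 181. The circle on this segment as diameter has centre (1, -0.5) and r² = 181/4 = 45.25.
Check A: distance² to centre = 16.25 ≤ 45.25, so it lies inside.
All remaining points lie in this disk, and no smaller disk contains both endpoints, so this is the minimum enclosing circle.
The points at distance exactly r from the centre are B, C — 2 points.

2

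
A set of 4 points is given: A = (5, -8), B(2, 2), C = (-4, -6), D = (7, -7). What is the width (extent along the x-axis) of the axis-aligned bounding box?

11

max x = 7, min x = -4, so width = 11.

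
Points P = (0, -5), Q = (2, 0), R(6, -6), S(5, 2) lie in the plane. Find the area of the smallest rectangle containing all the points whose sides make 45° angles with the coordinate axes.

60

In coordinates u = x + y, v = x − y the rectangle is axis-aligned; the map (x,y)→(u,v) scales areas by 2.
u-values: -5, 2, 0, 7; range = 7 − (-5) = 12.
v-values: 5, 2, 12, 3; range = 12 − 2 = 10.
Area = (12 × 10) / 2 = 60.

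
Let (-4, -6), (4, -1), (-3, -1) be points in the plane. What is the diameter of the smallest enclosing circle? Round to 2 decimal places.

9.43

Call the three points A, B, C in the order given.
Side lengths²: AB² = 89, AC² = 26, BC² = 49.
Since AB² = 89 ≥ 49 + 26 = 75, the angle opposite AB is not acute, so the smallest enclosing circle has AB as diameter.
Centre = midpoint of AB = (0, -3.5), r² = 89/4 = 22.25.
Diameter = 2r = 2√(22.25) ≈ 9.43.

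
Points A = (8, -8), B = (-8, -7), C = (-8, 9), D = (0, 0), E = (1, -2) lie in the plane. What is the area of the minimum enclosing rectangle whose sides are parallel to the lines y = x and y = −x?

264

In coordinates u = x + y, v = x − y the rectangle is axis-aligned; the map (x,y)→(u,v) scales areas by 2.
u-values: 0, -15, 1, 0, -1; range = 1 − (-15) = 16.
v-values: 16, -1, -17, 0, 3; range = 16 − (-17) = 33.
Area = (16 × 33) / 2 = 264.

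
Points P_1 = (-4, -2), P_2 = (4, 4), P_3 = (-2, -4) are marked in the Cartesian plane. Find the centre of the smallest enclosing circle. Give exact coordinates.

(3/7, 3/7)

Side lengths²: P_1P_2² = 100, P_1P_3² = 8, P_2P_3² = 100.
Since P_2P_3² = 100 < 100 + 8 = 108, the triangle is acute, so the smallest enclosing circle is the circumcircle.
Circumcentre = (3/7, 3/7), r² = 1250/49.
Centre = (3/7, 3/7).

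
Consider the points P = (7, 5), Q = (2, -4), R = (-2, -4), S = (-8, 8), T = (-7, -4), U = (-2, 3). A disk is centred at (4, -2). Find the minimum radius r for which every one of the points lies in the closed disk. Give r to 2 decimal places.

15.62

The required radius is the distance from (4, -2) to the farthest point.
Squared distances: 58, 8, 40, 244, 125, 61.
Maximum is 244, attained at S.
r = √244 ≈ 15.62.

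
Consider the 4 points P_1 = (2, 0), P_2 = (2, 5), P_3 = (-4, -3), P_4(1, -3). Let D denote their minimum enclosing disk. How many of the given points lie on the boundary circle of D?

2

By Welzl's lemma the MEC is supported by two points (diametrically opposite) or three points (on a circumcircle).
The farthest pair is P_2–P_3 with squared distance 100. The circle on this segment as diameter has centre (-1, 1) and r² = 100/4 = 25.
Check P_1: distance² to centre = 10 ≤ 25, so it lies inside.
All remaining points lie in this disk, and no smaller disk contains both endpoints, so this is the minimum enclosing circle.
The points at distance exactly r from the centre are P_2, P_3 — 2 points.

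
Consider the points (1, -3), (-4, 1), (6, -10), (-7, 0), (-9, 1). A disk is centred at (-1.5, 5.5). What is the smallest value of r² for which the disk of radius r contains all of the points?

296.5

The required radius is the distance from (-1.5, 5.5) to the farthest point.
Squared distances: 78.5, 26.5, 296.5, 60.5, 76.5.
Maximum is 296.5, attained at (6, -10).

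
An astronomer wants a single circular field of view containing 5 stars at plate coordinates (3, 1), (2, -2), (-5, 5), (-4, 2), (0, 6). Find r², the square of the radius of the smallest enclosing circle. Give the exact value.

The minimum enclosing circle of a finite set is fixed by two of the points (as a diameter) or three (as a circumcircle).
The farthest pair is (2, -2)–(-5, 5) with squared distance 98. The circle on this segment as diameter has centre (-1.5, 1.5) and r² = 98/4 = 24.5.
Check (3, 1): distance² to centre = 20.5 ≤ 24.5, so it lies inside.
All remaining points lie in this disk, and no smaller disk contains both endpoints, so this is the minimum enclosing circle.

24.5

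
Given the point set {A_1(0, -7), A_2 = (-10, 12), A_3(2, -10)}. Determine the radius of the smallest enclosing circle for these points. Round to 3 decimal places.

Side lengths²: A_1A_2² = 461, A_1A_3² = 13, A_2A_3² = 628.
Since A_2A_3² = 628 ≥ 461 + 13 = 474, the angle opposite A_2A_3 is not acute, so the smallest enclosing circle has A_2A_3 as diameter.
Centre = midpoint of A_2A_3 = (-4, 1), r² = 628/4 = 157.
r = √157 ≈ 12.530.

12.530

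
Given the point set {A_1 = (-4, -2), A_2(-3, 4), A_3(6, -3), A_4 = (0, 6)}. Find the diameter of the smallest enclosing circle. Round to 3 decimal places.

11.575

The minimum enclosing circle is determined by three boundary points: A_1, A_3, A_4.
Their circumcentre is (9/7, 5/14) with r² = 6565/196.
The farthest remaining point A_2 is at distance² 6201/196 ≤ 6565/196.
Diameter = 2r = 2√(6565/196) ≈ 11.575.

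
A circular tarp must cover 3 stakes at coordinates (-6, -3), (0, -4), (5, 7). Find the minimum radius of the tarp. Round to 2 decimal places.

Call the three points A, B, C in the order given.
Side lengths²: AB² = 37, AC² = 221, BC² = 146.
Since AC² = 221 ≥ 146 + 37 = 183, the angle opposite AC is not acute, so the smallest enclosing circle has AC as diameter.
Centre = midpoint of AC = (-0.5, 2), r² = 221/4 = 55.25.
r = √(55.25) ≈ 7.43.

7.43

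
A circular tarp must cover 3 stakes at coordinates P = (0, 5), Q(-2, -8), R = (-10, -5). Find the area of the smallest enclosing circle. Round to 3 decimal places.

Side lengths²: PQ² = 173, PR² = 200, QR² = 73.
Since PR² = 200 < 173 + 73 = 246, the triangle is acute, so the smallest enclosing circle is the circumcircle.
Circumcentre = (-87/22, -23/22), r² = 12629/242.
Area = π·r² = π·12629/242 ≈ 163.947.

163.947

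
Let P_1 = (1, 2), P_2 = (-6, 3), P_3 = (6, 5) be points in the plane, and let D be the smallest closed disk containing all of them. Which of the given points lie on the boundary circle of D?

P_2, P_3

Side lengths²: P_1P_2² = 50, P_1P_3² = 34, P_2P_3² = 148.
Since P_2P_3² = 148 ≥ 50 + 34 = 84, the angle opposite P_2P_3 is not acute, so the smallest enclosing circle has P_2P_3 as diameter.
Centre = midpoint of P_2P_3 = (0, 4), r² = 148/4 = 37.
The points at distance exactly r from the centre are P_2, P_3 — 2 points.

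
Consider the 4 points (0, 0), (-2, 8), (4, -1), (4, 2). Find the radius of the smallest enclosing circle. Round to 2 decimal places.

5.41

The minimum enclosing circle of a finite set is fixed by two of the points (as a diameter) or three (as a circumcircle).
The farthest pair is (-2, 8)–(4, -1) with squared distance 117. The circle on this segment as diameter has centre (1, 3.5) and r² = 117/4 = 29.25.
Check (0, 0): distance² to centre = 13.25 ≤ 29.25, so it lies inside.
All remaining points lie in this disk, and no smaller disk contains both endpoints, so this is the minimum enclosing circle.
r = √(29.25) ≈ 5.41.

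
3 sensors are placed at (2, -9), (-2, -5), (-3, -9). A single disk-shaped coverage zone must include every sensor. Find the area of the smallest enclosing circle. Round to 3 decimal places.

26.704

Call the three points A, B, C in the order given.
Side lengths²: AB² = 32, AC² = 25, BC² = 17.
Since AB² = 32 < 25 + 17 = 42, the triangle is acute, so the smallest enclosing circle is the circumcircle.
Circumcentre = (-0.5, -7.5), r² = 8.5.
Area = π·r² = π·8.5 ≈ 26.704.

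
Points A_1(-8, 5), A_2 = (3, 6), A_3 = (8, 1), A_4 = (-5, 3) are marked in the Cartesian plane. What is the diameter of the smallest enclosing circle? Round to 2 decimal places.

16.49

A smallest enclosing disk is always determined by at most three of the input points on its boundary.
The farthest pair is A_1–A_3 with squared distance 272. The circle on this segment as diameter has centre (0, 3) and r² = 272/4 = 68.
Check A_2: distance² to centre = 18 ≤ 68, so it lies inside.
All remaining points lie in this disk, and no smaller disk contains both endpoints, so this is the minimum enclosing circle.
Diameter = 2r = 2√68 ≈ 16.49.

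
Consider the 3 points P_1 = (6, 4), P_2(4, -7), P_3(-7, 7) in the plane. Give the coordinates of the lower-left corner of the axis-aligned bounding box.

(-7, -7)

x-range [-7, 6], y-range [-7, 7].
The lower-left corner is (-7, -7).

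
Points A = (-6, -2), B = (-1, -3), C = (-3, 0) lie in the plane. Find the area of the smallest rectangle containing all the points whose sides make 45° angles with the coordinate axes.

15

In coordinates u = x + y, v = x − y the rectangle is axis-aligned; the map (x,y)→(u,v) scales areas by 2.
u-values: -8, -4, -3; range = -3 − (-8) = 5.
v-values: -4, 2, -3; range = 2 − (-4) = 6.
Area = (5 × 6) / 2 = 15.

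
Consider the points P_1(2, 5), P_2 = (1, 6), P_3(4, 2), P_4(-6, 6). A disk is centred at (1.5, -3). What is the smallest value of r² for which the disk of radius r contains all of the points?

The required radius is the distance from (1.5, -3) to the farthest point.
Squared distances: 64.25, 81.25, 31.25, 137.25.
Maximum is 137.25, attained at P_4.

137.25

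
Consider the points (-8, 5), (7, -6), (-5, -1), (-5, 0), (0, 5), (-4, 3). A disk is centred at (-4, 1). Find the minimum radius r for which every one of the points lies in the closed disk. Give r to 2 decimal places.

13.04

The required radius is the distance from (-4, 1) to the farthest point.
Squared distances: 32, 170, 5, 2, 32, 4.
Maximum is 170, attained at (7, -6).
r = √170 ≈ 13.04.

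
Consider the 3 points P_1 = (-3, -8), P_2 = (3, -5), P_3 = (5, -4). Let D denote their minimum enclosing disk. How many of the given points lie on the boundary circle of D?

Side lengths²: P_1P_2² = 45, P_1P_3² = 80, P_2P_3² = 5.
Since P_1P_3² = 80 ≥ 45 + 5 = 50, the angle opposite P_1P_3 is not acute, so the smallest enclosing circle has P_1P_3 as diameter.
Centre = midpoint of P_1P_3 = (1, -6), r² = 80/4 = 20.
The points at distance exactly r from the centre are P_1, P_3 — 2 points.

2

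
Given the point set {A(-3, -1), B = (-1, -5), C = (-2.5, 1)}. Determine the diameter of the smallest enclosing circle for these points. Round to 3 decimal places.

6.185

Side lengths²: AB² = 20, AC² = 4.25, BC² = 38.25.
Since BC² = 38.25 ≥ 20 + 4.25 = 24.25, the angle opposite BC is not acute, so the smallest enclosing circle has BC as diameter.
Centre = midpoint of BC = (-1.75, -2), r² = 38.25/4 = 9.5625.
Diameter = 2r = 2√(9.5625) ≈ 6.185.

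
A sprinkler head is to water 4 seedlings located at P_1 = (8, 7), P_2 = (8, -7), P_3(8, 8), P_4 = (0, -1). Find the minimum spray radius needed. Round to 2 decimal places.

The minimum enclosing circle is determined by three boundary points: P_2, P_3, P_4.
Their circumcentre is (7.375, 0.5) with r² = 56.640625.
The farthest remaining point P_1 is at distance² 42.640625 ≤ 56.640625.
r = √(56.640625) ≈ 7.53.

7.53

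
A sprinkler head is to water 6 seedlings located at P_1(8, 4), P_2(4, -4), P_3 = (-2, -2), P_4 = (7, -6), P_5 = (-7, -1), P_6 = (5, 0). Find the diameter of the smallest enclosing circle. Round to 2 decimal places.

16.29

The minimum enclosing circle is determined by three boundary points: P_1, P_4, P_5.
Their circumcentre is (65/58, -21/58) with r² = 111605/1682.
The farthest remaining point P_2 is at distance² 36205/1682 ≤ 111605/1682.
Diameter = 2r = 2√(111605/1682) ≈ 16.29.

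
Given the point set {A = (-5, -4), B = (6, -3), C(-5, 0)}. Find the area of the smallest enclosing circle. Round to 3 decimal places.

102.946

Side lengths²: AB² = 122, AC² = 16, BC² = 130.
Since BC² = 130 < 122 + 16 = 138, the triangle is acute, so the smallest enclosing circle is the circumcircle.
Circumcentre = (4/11, -2), r² = 3965/121.
Area = π·r² = π·3965/121 ≈ 102.946.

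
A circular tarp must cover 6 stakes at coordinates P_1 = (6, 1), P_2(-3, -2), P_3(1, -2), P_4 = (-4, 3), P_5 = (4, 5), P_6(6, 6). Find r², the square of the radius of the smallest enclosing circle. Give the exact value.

36.25

A smallest enclosing disk is always determined by at most three of the input points on its boundary.
The farthest pair is P_2–P_6 with squared distance 145. The circle on this segment as diameter has centre (1.5, 2) and r² = 145/4 = 36.25.
Check P_1: distance² to centre = 21.25 ≤ 36.25, so it lies inside.
All remaining points lie in this disk, and no smaller disk contains both endpoints, so this is the minimum enclosing circle.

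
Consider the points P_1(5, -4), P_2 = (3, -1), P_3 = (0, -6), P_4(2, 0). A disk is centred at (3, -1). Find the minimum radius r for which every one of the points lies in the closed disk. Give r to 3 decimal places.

5.831

The required radius is the distance from (3, -1) to the farthest point.
Squared distances: 13, 0, 34, 2.
Maximum is 34, attained at P_3.
r = √34 ≈ 5.831.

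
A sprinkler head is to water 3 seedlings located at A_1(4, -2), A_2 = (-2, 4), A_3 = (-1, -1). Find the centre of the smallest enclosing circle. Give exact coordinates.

Side lengths²: A_1A_2² = 72, A_1A_3² = 26, A_2A_3² = 26.
Since A_1A_2² = 72 ≥ 26 + 26 = 52, the angle opposite A_1A_2 is not acute, so the smallest enclosing circle has A_1A_2 as diameter.
Centre = midpoint of A_1A_2 = (1, 1), r² = 72/4 = 18.
Centre = (1, 1).

(1, 1)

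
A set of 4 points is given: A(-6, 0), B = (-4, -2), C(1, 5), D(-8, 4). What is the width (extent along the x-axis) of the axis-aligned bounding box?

9

max x = 1, min x = -8, so width = 9.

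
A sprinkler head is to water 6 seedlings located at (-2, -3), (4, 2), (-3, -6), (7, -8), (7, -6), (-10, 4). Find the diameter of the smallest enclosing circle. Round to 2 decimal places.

20.81

By Welzl's lemma the MEC is supported by two points (diametrically opposite) or three points (on a circumcircle).
The farthest pair is (7, -8)–(-10, 4) with squared distance 433. The circle on this segment as diameter has centre (-1.5, -2) and r² = 433/4 = 108.25.
Check (-2, -3): distance² to centre = 1.25 ≤ 108.25, so it lies inside.
All remaining points lie in this disk, and no smaller disk contains both endpoints, so this is the minimum enclosing circle.
Diameter = 2r = 2√(108.25) ≈ 20.81.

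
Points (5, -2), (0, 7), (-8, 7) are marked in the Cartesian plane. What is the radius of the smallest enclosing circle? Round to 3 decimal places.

7.906

Call the three points A, B, C in the order given.
Side lengths²: AB² = 106, AC² = 250, BC² = 64.
Since AC² = 250 ≥ 106 + 64 = 170, the angle opposite AC is not acute, so the smallest enclosing circle has AC as diameter.
Centre = midpoint of AC = (-1.5, 2.5), r² = 250/4 = 62.5.
r = √(62.5) ≈ 7.906.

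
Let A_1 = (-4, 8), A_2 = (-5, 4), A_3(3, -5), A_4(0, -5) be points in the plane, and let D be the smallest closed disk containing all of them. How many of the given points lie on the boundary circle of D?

By Welzl's lemma the MEC is supported by two points (diametrically opposite) or three points (on a circumcircle).
The farthest pair is A_1–A_3 with squared distance 218. The circle on this segment as diameter has centre (-0.5, 1.5) and r² = 218/4 = 54.5.
Check A_2: distance² to centre = 26.5 ≤ 54.5, so it lies inside.
All remaining points lie in this disk, and no smaller disk contains both endpoints, so this is the minimum enclosing circle.
The points at distance exactly r from the centre are A_1, A_3 — 2 points.

2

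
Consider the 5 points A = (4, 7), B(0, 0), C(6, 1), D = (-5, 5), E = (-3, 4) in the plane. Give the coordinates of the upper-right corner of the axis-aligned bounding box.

x-range [-5, 6], y-range [0, 7].
The upper-right corner is (6, 7).

(6, 7)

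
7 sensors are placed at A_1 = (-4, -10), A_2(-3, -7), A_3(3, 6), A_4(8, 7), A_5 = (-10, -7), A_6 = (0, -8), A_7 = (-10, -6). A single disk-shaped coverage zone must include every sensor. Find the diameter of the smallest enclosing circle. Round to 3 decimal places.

The farthest pair is A_4–A_5 with squared distance 520. The circle on this segment as diameter has centre (-1, 0) and r² = 520/4 = 130.
Check A_1: distance² to centre = 109 ≤ 130, so it lies inside.
All remaining points lie in this disk, and no smaller disk contains both endpoints, so this is the minimum enclosing circle.
Diameter = 2r = 2√130 ≈ 22.804.

22.804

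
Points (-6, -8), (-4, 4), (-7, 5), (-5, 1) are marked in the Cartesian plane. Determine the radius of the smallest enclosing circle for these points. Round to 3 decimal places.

The farthest pair is (-6, -8)–(-7, 5) with squared distance 170. The circle on this segment as diameter has centre (-6.5, -1.5) and r² = 170/4 = 42.5.
Check (-4, 4): distance² to centre = 36.5 ≤ 42.5, so it lies inside.
All remaining points lie in this disk, and no smaller disk contains both endpoints, so this is the minimum enclosing circle.
r = √(42.5) ≈ 6.519.

6.519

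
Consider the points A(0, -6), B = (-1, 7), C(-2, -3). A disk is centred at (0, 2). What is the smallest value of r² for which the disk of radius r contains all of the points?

64

The required radius is the distance from (0, 2) to the farthest point.
Squared distances: 64, 26, 29.
Maximum is 64, attained at A.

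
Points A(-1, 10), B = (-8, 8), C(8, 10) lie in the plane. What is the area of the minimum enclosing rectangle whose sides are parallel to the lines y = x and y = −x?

126

In coordinates u = x + y, v = x − y the rectangle is axis-aligned; the map (x,y)→(u,v) scales areas by 2.
u-values: 9, 0, 18; range = 18 − 0 = 18.
v-values: -11, -16, -2; range = -2 − (-16) = 14.
Area = (18 × 14) / 2 = 126.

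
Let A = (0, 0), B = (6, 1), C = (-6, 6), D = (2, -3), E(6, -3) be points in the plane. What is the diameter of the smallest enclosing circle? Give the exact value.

15

By Welzl's lemma the MEC is supported by two points (diametrically opposite) or three points (on a circumcircle).
The farthest pair is C–E with squared distance 225. The circle on this segment as diameter has centre (0, 1.5) and r² = 225/4 = 56.25.
Check A: distance² to centre = 2.25 ≤ 56.25, so it lies inside.
All remaining points lie in this disk, and no smaller disk contains both endpoints, so this is the minimum enclosing circle.
Diameter = 2r = 2√(56.25) = 15.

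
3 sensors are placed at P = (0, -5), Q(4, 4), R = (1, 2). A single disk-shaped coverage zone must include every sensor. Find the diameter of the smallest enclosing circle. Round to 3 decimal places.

Side lengths²: PQ² = 97, PR² = 50, QR² = 13.
Since PQ² = 97 ≥ 50 + 13 = 63, the angle opposite PQ is not acute, so the smallest enclosing circle has PQ as diameter.
Centre = midpoint of PQ = (2, -0.5), r² = 97/4 = 24.25.
Diameter = 2r = 2√(24.25) ≈ 9.849.

9.849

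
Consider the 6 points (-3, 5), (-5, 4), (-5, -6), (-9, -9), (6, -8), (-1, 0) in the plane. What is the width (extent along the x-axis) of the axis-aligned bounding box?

max x = 6, min x = -9, so width = 15.

15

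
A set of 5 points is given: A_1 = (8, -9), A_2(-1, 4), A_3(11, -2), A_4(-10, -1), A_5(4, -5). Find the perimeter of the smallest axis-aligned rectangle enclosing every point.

Width = max x − min x = 11 − (-10) = 21.
Height = max y − min y = 4 − (-9) = 13.
Perimeter = 2(21 + 13) = 68.

68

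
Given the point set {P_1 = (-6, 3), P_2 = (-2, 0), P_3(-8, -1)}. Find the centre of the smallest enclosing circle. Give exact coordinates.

Side lengths²: P_1P_2² = 25, P_1P_3² = 20, P_2P_3² = 37.
Since P_2P_3² = 37 < 25 + 20 = 45, the triangle is acute, so the smallest enclosing circle is the circumcircle.
Circumcentre = (-56/11, 1/22), r² = 4625/484.
Centre = (-56/11, 1/22).

(-56/11, 1/22)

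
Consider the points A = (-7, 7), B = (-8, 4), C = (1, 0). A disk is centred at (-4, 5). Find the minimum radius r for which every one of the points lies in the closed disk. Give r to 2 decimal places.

The required radius is the distance from (-4, 5) to the farthest point.
Squared distances: 13, 17, 50.
Maximum is 50, attained at C.
r = √50 ≈ 7.07.

7.07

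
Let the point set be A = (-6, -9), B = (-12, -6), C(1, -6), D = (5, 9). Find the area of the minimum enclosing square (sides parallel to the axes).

324

The bounding box has width 17 and height 18.
An axis-aligned square enclosing the set must have side ≥ max(width, height).
So the minimum side is max(17, 18) = 18.
Area = 18² = 324.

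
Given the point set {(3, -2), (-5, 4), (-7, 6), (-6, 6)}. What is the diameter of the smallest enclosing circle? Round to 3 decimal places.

12.806

By Welzl's lemma the MEC is supported by two points (diametrically opposite) or three points (on a circumcircle).
The farthest pair is (3, -2)–(-7, 6) with squared distance 164. The circle on this segment as diameter has centre (-2, 2) and r² = 164/4 = 41.
Check (-5, 4): distance² to centre = 13 ≤ 41, so it lies inside.
All remaining points lie in this disk, and no smaller disk contains both endpoints, so this is the minimum enclosing circle.
Diameter = 2r = 2√41 ≈ 12.806.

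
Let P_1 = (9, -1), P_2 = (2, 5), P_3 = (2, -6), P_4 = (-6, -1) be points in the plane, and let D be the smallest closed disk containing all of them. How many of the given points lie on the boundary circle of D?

2

The farthest pair is P_1–P_4 with squared distance 225. The circle on this segment as diameter has centre (1.5, -1) and r² = 225/4 = 56.25.
Check P_2: distance² to centre = 36.25 ≤ 56.25, so it lies inside.
All remaining points lie in this disk, and no smaller disk contains both endpoints, so this is the minimum enclosing circle.
The points at distance exactly r from the centre are P_1, P_4 — 2 points.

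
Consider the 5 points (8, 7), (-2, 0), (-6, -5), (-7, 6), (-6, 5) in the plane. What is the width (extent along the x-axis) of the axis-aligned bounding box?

15

max x = 8, min x = -7, so width = 15.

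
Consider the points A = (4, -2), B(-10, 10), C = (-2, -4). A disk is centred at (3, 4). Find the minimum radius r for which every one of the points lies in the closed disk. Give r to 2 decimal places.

14.32

The required radius is the distance from (3, 4) to the farthest point.
Squared distances: 37, 205, 89.
Maximum is 205, attained at B.
r = √205 ≈ 14.32.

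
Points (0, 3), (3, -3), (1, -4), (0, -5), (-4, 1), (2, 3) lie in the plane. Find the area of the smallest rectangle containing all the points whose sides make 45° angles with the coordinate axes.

55

In coordinates u = x + y, v = x − y the rectangle is axis-aligned; the map (x,y)→(u,v) scales areas by 2.
u-values: 3, 0, -3, -5, -3, 5; range = 5 − (-5) = 10.
v-values: -3, 6, 5, 5, -5, -1; range = 6 − (-5) = 11.
Area = (10 × 11) / 2 = 55.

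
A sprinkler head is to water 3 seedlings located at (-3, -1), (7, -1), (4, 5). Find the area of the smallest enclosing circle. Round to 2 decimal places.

Call the three points A, B, C in the order given.
Side lengths²: AB² = 100, AC² = 85, BC² = 45.
Since AB² = 100 < 85 + 45 = 130, the triangle is acute, so the smallest enclosing circle is the circumcircle.
Circumcentre = (2, 0.25), r² = 26.5625.
Area = π·r² = π·26.5625 ≈ 83.45.

83.45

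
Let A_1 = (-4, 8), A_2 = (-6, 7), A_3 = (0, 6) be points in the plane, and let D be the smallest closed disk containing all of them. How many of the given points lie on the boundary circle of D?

Side lengths²: A_1A_2² = 5, A_1A_3² = 20, A_2A_3² = 37.
Since A_2A_3² = 37 ≥ 20 + 5 = 25, the angle opposite A_2A_3 is not acute, so the smallest enclosing circle has A_2A_3 as diameter.
Centre = midpoint of A_2A_3 = (-3, 6.5), r² = 37/4 = 9.25.
The points at distance exactly r from the centre are A_2, A_3 — 2 points.

2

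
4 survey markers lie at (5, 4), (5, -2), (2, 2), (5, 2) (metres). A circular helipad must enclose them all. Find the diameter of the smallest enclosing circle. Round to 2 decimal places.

6.01

By Welzl's lemma the MEC is supported by two points (diametrically opposite) or three points (on a circumcircle).
The minimum enclosing circle is determined by three boundary points: (5, 4), (5, -2), (2, 2).
Their circumcentre is (29/6, 1) with r² = 325/36.
The farthest remaining point (5, 2) is at distance² 37/36 ≤ 325/36.
Diameter = 2r = 2√(325/36) ≈ 6.01.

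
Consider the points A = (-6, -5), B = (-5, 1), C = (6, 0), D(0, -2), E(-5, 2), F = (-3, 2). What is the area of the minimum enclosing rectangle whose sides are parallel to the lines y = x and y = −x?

In coordinates u = x + y, v = x − y the rectangle is axis-aligned; the map (x,y)→(u,v) scales areas by 2.
u-values: -11, -4, 6, -2, -3, -1; range = 6 − (-11) = 17.
v-values: -1, -6, 6, 2, -7, -5; range = 6 − (-7) = 13.
Area = (17 × 13) / 2 = 110.5.

110.5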